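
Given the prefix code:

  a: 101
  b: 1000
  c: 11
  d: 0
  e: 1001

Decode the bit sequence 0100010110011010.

Read left to right; each codeword is recognised as soon as it completes (prefix code):
  0→d | 1000→b | 101→a | 1001→e | 101→a | 0→d
Decoded message: dbaead

dbaead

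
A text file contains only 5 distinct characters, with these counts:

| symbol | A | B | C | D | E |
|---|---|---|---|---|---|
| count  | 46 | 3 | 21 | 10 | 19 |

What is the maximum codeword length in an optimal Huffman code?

4

Merge the two lowest-weight nodes at each step:
B(3) + D(10) → 13
13 + E(19) → 32
C(21) + 32 → 53
A(46) + 53 → 99
Maximum depth reached is 4.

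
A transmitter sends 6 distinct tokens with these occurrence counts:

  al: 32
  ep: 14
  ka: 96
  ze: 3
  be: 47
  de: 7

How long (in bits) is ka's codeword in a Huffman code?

1

Repeatedly merge the two smallest:
combine ze(3), de(7) → 10
combine 10, ep(14) → 24
combine 24, al(32) → 56
combine be(47), 56 → 103
combine ka(96), 103 → 199
ka sits one level below the root: a 1-bit codeword.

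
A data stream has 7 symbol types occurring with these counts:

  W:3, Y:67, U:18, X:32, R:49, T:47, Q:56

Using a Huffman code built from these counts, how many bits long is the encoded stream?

714

Build the Huffman tree bottom-up:
combine W(3), U(18) → 21
combine 21, X(32) → 53
combine T(47), R(49) → 96
combine 53, Q(56) → 109
combine Y(67), 96 → 163
combine 109, 163 → 272
Each symbol's bit-cost is frequency × depth; summing gives 714 bits (equivalently 21 + 53 + 96 + 109 + 163 + 272).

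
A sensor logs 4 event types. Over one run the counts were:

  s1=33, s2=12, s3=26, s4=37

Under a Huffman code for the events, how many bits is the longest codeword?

2

Merge the two lowest-weight nodes at each step:
merge s2(12) and s3(26): 38
merge s1(33) and s4(37): 70
merge 38 and 70: 108
The first pair merged (s2, s3) ends up deepest, at depth 2.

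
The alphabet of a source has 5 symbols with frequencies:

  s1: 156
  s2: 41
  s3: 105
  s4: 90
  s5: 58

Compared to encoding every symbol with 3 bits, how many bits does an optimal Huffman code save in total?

351

Fixed-length: 3 bits × 450 symbols = 1350 bits.
Huffman merges:
combine s2(41), s5(58) → 99
combine s4(90), 99 → 189
combine s3(105), s1(156) → 261
combine 189, 261 → 450
Huffman total = 99 + 189 + 261 + 450 = 999 bits.
Saving = 1350 − 999 = 351 bits.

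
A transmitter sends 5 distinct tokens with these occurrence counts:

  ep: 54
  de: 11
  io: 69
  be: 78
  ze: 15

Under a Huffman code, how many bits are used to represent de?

Huffman merges, smallest pair first:
merge de(11) and ze(15): 26
merge 26 and ep(54): 80
merge io(69) and be(78): 147
merge 80 and 147: 227
de's leaf is at depth 3, giving a 3-bit codeword.

3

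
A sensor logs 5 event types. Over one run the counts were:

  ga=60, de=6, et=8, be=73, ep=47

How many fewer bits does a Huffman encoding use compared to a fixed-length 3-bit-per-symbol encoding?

Fixed-length: 3 bits × 194 symbols = 582 bits.
Huffman merges:
merge de(6) and et(8): 14
merge 14 and ep(47): 61
merge ga(60) and 61: 121
merge be(73) and 121: 194
Huffman total = 14 + 61 + 121 + 194 = 390 bits.
Saving = 582 − 390 = 192 bits.

192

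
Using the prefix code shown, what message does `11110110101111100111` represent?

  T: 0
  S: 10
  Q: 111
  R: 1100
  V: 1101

QSVTQRQ

Read left to right; each codeword is recognised as soon as it completes (prefix code):
  111→Q | 10→S | 1101→V | 0→T | 111→Q | 1100→R | 111→Q
Decoded message: QSVTQRQ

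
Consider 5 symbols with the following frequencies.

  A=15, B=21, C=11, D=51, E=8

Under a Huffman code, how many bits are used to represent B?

2

Repeatedly merge the two smallest:
E(8) + C(11) → 19
A(15) + 19 → 34
B(21) + 34 → 55
D(51) + 55 → 106
B sits 2 levels below the root, so its codeword is 2 bits.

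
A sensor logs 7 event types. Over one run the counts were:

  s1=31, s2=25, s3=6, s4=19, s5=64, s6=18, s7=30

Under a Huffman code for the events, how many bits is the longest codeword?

Merge the two lowest-weight nodes at each step:
s3(6) + s6(18) → 24
s4(19) + 24 → 43
s2(25) + s7(30) → 55
s1(31) + 43 → 74
55 + s5(64) → 119
74 + 119 → 193
The rarest symbols sit at the bottom; the longest codeword is 4 bits.

4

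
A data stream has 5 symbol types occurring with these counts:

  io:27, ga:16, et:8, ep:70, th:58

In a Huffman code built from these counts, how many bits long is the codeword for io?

Repeatedly merge the two smallest:
et(8) + ga(16) → 24
24 + io(27) → 51
51 + th(58) → 109
ep(70) + 109 → 179
io sits 3 levels below the root, so its codeword is 3 bits.

3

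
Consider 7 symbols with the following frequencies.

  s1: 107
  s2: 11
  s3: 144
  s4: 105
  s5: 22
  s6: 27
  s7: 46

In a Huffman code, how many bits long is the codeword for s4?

Huffman merges, smallest pair first:
s2(11) + s5(22) → 33
s6(27) + 33 → 60
s7(46) + 60 → 106
s4(105) + 106 → 211
s1(107) + s3(144) → 251
211 + 251 → 462
The subtree containing s4 is merged 2 times, so code length = 2.

2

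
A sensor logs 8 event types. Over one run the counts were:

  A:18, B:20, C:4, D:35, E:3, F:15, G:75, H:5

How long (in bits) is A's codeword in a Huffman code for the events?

3

Build the tree from the bottom:
E(3) + C(4) → 7
H(5) + 7 → 12
12 + F(15) → 27
A(18) + B(20) → 38
27 + D(35) → 62
38 + 62 → 100
G(75) + 100 → 175
A's leaf is at depth 3, giving a 3-bit codeword.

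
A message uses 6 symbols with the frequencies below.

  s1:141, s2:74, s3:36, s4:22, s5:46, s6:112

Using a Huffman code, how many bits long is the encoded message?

1024

Merge the two smallest weights repeatedly:
combine s4(22), s3(36) → 58
combine s5(46), 58 → 104
combine s2(74), 104 → 178
combine s6(112), s1(141) → 253
combine 178, 253 → 431
Total encoded bits = sum of merged weights = 58 + 104 + 178 + 253 + 431 = 1024.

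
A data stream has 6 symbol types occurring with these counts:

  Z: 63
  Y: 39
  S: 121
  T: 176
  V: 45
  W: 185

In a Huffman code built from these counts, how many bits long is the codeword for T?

2

Huffman merges, smallest pair first:
merge Y(39) and V(45): 84
merge Z(63) and 84: 147
merge S(121) and 147: 268
merge T(176) and W(185): 361
merge 268 and 361: 629
T's leaf is at depth 2, giving a 2-bit codeword.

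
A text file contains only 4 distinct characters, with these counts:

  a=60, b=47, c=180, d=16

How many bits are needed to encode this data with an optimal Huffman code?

Greedily combine the two least-frequent nodes:
d(16) + b(47) → 63
a(60) + 63 → 123
123 + c(180) → 303
Each symbol's bit-cost is frequency × depth; summing gives 489 bits (equivalently 63 + 123 + 303).

489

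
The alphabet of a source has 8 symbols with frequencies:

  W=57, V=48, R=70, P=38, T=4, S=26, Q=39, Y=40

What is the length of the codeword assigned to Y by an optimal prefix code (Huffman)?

3

Huffman merges, smallest pair first:
combine T(4), S(26) → 30
combine 30, P(38) → 68
combine Q(39), Y(40) → 79
combine V(48), W(57) → 105
combine 68, R(70) → 138
combine 79, 105 → 184
combine 138, 184 → 322
The subtree containing Y is merged 3 times, so code length = 3.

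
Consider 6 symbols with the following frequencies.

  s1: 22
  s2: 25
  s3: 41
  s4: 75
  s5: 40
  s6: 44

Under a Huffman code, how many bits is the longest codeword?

3

Merge the two lowest-weight nodes at each step:
merge s1(22) and s2(25): 47
merge s5(40) and s3(41): 81
merge s6(44) and 47: 91
merge s4(75) and 81: 156
merge 91 and 156: 247
The rarest symbols sit at the bottom; the longest codeword is 3 bits.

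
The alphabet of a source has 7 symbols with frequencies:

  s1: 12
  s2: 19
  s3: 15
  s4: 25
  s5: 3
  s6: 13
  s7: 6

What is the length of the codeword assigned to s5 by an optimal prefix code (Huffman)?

4

Huffman merges, smallest pair first:
s5(3) + s7(6) → 9
9 + s1(12) → 21
s6(13) + s3(15) → 28
s2(19) + 21 → 40
s4(25) + 28 → 53
40 + 53 → 93
s5's leaf is at depth 4, giving a 4-bit codeword.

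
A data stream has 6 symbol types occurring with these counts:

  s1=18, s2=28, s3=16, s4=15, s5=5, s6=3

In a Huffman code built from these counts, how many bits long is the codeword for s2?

Huffman merges, smallest pair first:
combine s6(3), s5(5) → 8
combine 8, s4(15) → 23
combine s3(16), s1(18) → 34
combine 23, s2(28) → 51
combine 34, 51 → 85
s2's leaf is at depth 2, giving a 2-bit codeword.

2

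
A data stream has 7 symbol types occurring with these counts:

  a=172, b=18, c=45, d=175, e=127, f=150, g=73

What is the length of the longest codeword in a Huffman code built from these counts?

5

Merge the two lowest-weight nodes at each step:
combine b(18), c(45) → 63
combine 63, g(73) → 136
combine e(127), 136 → 263
combine f(150), a(172) → 322
combine d(175), 263 → 438
combine 322, 438 → 760
Maximum depth reached is 5.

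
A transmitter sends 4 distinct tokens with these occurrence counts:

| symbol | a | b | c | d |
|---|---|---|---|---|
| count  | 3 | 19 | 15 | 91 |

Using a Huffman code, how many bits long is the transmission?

Build the Huffman tree bottom-up:
merge a(3) and c(15): 18
merge 18 and b(19): 37
merge 37 and d(91): 128
Total encoded bits = sum of merged weights = 18 + 37 + 128 = 183.

183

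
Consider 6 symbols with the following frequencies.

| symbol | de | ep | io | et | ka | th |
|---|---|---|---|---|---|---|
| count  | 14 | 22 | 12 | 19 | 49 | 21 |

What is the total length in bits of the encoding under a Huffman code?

Greedily combine the two least-frequent nodes:
combine io(12), de(14) → 26
combine et(19), th(21) → 40
combine ep(22), 26 → 48
combine 40, 48 → 88
combine ka(49), 88 → 137
Total encoded bits = sum of merged weights = 26 + 40 + 48 + 88 + 137 = 339.

339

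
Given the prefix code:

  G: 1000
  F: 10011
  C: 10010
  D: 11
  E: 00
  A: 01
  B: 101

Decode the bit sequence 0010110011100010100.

Read left to right; each codeword is recognised as soon as it completes (prefix code):
  00→E | 101→B | 10011→F | 1000→G | 101→B | 00→E
Decoded message: EBFGBE

EBFGBE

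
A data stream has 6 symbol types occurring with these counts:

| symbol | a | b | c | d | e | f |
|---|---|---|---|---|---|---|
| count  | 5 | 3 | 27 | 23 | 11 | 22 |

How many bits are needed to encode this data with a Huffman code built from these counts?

Merge the two smallest weights repeatedly:
combine b(3), a(5) → 8
combine 8, e(11) → 19
combine 19, f(22) → 41
combine d(23), c(27) → 50
combine 41, 50 → 91
The encoded length is the sum of every internal node's weight: 8 + 19 + 41 + 50 + 91 = 209 bits.

209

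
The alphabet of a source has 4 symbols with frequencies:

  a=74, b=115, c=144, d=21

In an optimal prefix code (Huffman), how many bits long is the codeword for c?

1

Repeatedly merge the two smallest:
combine d(21), a(74) → 95
combine 95, b(115) → 210
combine c(144), 210 → 354
c is merged only at the final step, so code length = 1.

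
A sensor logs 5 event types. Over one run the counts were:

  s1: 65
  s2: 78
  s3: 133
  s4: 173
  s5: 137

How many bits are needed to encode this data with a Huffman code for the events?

1315

Build the Huffman tree bottom-up:
merge s1(65) and s2(78): 143
merge s3(133) and s5(137): 270
merge 143 and s4(173): 316
merge 270 and 316: 586
Each symbol's bit-cost is frequency × depth; summing gives 1315 bits (equivalently 143 + 270 + 316 + 586).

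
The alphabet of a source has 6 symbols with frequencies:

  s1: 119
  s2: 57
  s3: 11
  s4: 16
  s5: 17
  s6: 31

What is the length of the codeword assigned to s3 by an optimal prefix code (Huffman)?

5

Build the tree from the bottom:
combine s3(11), s4(16) → 27
combine s5(17), 27 → 44
combine s6(31), 44 → 75
combine s2(57), 75 → 132
combine s1(119), 132 → 251
The subtree containing s3 is merged 5 times, so code length = 5.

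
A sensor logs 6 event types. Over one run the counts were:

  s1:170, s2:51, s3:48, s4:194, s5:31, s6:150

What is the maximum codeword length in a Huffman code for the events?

Merge the two lowest-weight nodes at each step:
s5(31) + s3(48) → 79
s2(51) + 79 → 130
130 + s6(150) → 280
s1(170) + s4(194) → 364
280 + 364 → 644
The rarest symbols sit at the bottom; the longest codeword is 4 bits.

4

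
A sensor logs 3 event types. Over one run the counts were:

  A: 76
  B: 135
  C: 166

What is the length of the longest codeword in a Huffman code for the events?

Merge the two lowest-weight nodes at each step:
combine A(76), B(135) → 211
combine C(166), 211 → 377
The first pair merged (A, B) ends up deepest, at depth 2.

2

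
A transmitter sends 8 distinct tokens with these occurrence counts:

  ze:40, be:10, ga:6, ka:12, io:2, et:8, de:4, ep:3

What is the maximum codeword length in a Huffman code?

Merge the two lowest-weight nodes at each step:
combine io(2), ep(3) → 5
combine de(4), 5 → 9
combine ga(6), et(8) → 14
combine 9, be(10) → 19
combine ka(12), 14 → 26
combine 19, 26 → 45
combine ze(40), 45 → 85
The rarest symbols sit at the bottom; the longest codeword is 5 bits.

5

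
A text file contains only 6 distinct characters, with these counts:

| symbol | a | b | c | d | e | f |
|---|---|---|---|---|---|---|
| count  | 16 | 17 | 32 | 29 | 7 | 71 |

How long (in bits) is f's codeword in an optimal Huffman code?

Repeatedly merge the two smallest:
merge e(7) and a(16): 23
merge b(17) and 23: 40
merge d(29) and c(32): 61
merge 40 and 61: 101
merge f(71) and 101: 172
f is a child of the root — depth 1, so its codeword is a single bit.

1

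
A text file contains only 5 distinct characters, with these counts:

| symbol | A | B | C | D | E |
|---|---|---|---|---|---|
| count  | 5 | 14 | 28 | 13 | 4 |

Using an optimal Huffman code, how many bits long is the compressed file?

Merge the two smallest weights repeatedly:
merge E(4) and A(5): 9
merge 9 and D(13): 22
merge B(14) and 22: 36
merge C(28) and 36: 64
Total encoded bits = sum of merged weights = 9 + 22 + 36 + 64 = 131.

131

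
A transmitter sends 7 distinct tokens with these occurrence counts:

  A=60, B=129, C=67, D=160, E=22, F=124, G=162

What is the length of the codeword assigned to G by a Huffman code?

Repeatedly merge the two smallest:
combine E(22), A(60) → 82
combine C(67), 82 → 149
combine F(124), B(129) → 253
combine 149, D(160) → 309
combine G(162), 253 → 415
combine 309, 415 → 724
The subtree containing G is merged 2 times, so code length = 2.

2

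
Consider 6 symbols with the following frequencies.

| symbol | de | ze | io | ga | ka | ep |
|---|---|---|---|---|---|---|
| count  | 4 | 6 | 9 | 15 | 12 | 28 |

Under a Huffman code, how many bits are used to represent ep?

Build the tree from the bottom:
combine de(4), ze(6) → 10
combine io(9), 10 → 19
combine ka(12), ga(15) → 27
combine 19, 27 → 46
combine ep(28), 46 → 74
ep is merged only at the final step, so code length = 1.

1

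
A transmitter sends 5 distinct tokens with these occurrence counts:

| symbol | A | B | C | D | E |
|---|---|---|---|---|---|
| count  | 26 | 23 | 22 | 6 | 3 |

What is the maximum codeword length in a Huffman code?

Merge the two lowest-weight nodes at each step:
merge E(3) and D(6): 9
merge 9 and C(22): 31
merge B(23) and A(26): 49
merge 31 and 49: 80
Maximum depth reached is 3.

3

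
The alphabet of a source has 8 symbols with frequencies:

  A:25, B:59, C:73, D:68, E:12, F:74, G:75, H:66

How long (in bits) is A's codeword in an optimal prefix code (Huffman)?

4

Build the tree from the bottom:
merge E(12) and A(25): 37
merge 37 and B(59): 96
merge H(66) and D(68): 134
merge C(73) and F(74): 147
merge G(75) and 96: 171
merge 134 and 147: 281
merge 171 and 281: 452
A sits 4 levels below the root, so its codeword is 4 bits.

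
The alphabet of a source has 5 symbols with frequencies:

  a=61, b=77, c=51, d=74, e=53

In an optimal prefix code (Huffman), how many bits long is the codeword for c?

Repeatedly merge the two smallest:
c(51) + e(53) → 104
a(61) + d(74) → 135
b(77) + 104 → 181
135 + 181 → 316
c sits 3 levels below the root, so its codeword is 3 bits.

3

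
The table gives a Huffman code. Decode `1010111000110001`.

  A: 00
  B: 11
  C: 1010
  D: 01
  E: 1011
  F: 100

CBFDFD

Read left to right; each codeword is recognised as soon as it completes (prefix code):
  1010→C | 11→B | 100→F | 01→D | 100→F | 01→D
Decoded message: CBFDFD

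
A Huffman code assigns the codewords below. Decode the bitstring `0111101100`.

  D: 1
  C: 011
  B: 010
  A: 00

CDDCA

Read left to right; each codeword is recognised as soon as it completes (prefix code):
  011→C | 1→D | 1→D | 011→C | 00→A
Decoded message: CDDCA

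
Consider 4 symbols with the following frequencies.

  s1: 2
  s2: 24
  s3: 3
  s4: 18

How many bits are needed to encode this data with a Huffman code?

75

Merge the two smallest weights repeatedly:
merge s1(2) and s3(3): 5
merge 5 and s4(18): 23
merge 23 and s2(24): 47
Total encoded bits = sum of merged weights = 5 + 23 + 47 = 75.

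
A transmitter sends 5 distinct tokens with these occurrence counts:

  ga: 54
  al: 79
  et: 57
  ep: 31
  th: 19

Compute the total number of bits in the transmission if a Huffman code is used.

Merge the two smallest weights repeatedly:
combine th(19), ep(31) → 50
combine 50, ga(54) → 104
combine et(57), al(79) → 136
combine 104, 136 → 240
Each symbol's bit-cost is frequency × depth; summing gives 530 bits (equivalently 50 + 104 + 136 + 240).

530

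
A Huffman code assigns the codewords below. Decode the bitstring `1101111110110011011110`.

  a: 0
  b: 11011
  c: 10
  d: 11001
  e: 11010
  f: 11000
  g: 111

Read left to right; each codeword is recognised as soon as it completes (prefix code):
  11011→b | 111→g | 10→c | 11001→d | 10→c | 111→g | 10→c
Decoded message: bgcdcgc

bgcdcgc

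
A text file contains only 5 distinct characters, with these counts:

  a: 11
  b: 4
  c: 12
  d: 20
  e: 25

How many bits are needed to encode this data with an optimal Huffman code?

Build the Huffman tree bottom-up:
merge b(4) and a(11): 15
merge c(12) and 15: 27
merge d(20) and e(25): 45
merge 27 and 45: 72
Each symbol's bit-cost is frequency × depth; summing gives 159 bits (equivalently 15 + 27 + 45 + 72).

159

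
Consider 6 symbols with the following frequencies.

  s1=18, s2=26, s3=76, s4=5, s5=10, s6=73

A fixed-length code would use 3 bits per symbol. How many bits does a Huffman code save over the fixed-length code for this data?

177

Fixed-length: 3 bits × 208 symbols = 624 bits.
Huffman merges:
merge s4(5) and s5(10): 15
merge 15 and s1(18): 33
merge s2(26) and 33: 59
merge 59 and s6(73): 132
merge s3(76) and 132: 208
Huffman total = 15 + 33 + 59 + 132 + 208 = 447 bits.
Saving = 624 − 447 = 177 bits.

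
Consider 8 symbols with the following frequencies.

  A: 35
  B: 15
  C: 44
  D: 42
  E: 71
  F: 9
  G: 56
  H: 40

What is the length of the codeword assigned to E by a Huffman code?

Huffman merges, smallest pair first:
F(9) + B(15) → 24
24 + A(35) → 59
H(40) + D(42) → 82
C(44) + G(56) → 100
59 + E(71) → 130
82 + 100 → 182
130 + 182 → 312
E sits 2 levels below the root, so its codeword is 2 bits.

2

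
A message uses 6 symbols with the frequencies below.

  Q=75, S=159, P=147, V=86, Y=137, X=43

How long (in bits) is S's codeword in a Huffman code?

Repeatedly merge the two smallest:
combine X(43), Q(75) → 118
combine V(86), 118 → 204
combine Y(137), P(147) → 284
combine S(159), 204 → 363
combine 284, 363 → 647
S's leaf is at depth 2, giving a 2-bit codeword.

2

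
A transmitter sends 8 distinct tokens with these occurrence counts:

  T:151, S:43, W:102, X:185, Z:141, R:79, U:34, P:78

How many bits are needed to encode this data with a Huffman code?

2331

Merge the two smallest weights repeatedly:
merge U(34) and S(43): 77
merge 77 and P(78): 155
merge R(79) and W(102): 181
merge Z(141) and T(151): 292
merge 155 and 181: 336
merge X(185) and 292: 477
merge 336 and 477: 813
The encoded length is the sum of every internal node's weight: 77 + 155 + 181 + 292 + 336 + 477 + 813 = 2331 bits.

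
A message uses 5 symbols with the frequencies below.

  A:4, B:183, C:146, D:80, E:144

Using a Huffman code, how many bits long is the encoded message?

Greedily combine the two least-frequent nodes:
combine A(4), D(80) → 84
combine 84, E(144) → 228
combine C(146), B(183) → 329
combine 228, 329 → 557
Total encoded bits = sum of merged weights = 84 + 228 + 329 + 557 = 1198.

1198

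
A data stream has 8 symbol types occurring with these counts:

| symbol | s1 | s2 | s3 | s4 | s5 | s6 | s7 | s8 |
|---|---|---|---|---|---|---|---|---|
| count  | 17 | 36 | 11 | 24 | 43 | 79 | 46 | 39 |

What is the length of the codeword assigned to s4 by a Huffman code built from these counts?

3

Repeatedly merge the two smallest:
merge s3(11) and s1(17): 28
merge s4(24) and 28: 52
merge s2(36) and s8(39): 75
merge s5(43) and s7(46): 89
merge 52 and 75: 127
merge s6(79) and 89: 168
merge 127 and 168: 295
s4 sits 3 levels below the root, so its codeword is 3 bits.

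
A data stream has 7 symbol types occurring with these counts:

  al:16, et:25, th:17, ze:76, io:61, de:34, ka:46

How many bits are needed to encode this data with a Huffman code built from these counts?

721

Greedily combine the two least-frequent nodes:
al(16) + th(17) → 33
et(25) + 33 → 58
de(34) + ka(46) → 80
58 + io(61) → 119
ze(76) + 80 → 156
119 + 156 → 275
Each symbol's bit-cost is frequency × depth; summing gives 721 bits (equivalently 33 + 58 + 80 + 119 + 156 + 275).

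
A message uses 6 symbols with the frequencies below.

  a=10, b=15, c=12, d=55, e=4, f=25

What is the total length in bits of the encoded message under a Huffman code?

Greedily combine the two least-frequent nodes:
merge e(4) and a(10): 14
merge c(12) and 14: 26
merge b(15) and f(25): 40
merge 26 and 40: 66
merge d(55) and 66: 121
Total encoded bits = sum of merged weights = 14 + 26 + 40 + 66 + 121 = 267.

267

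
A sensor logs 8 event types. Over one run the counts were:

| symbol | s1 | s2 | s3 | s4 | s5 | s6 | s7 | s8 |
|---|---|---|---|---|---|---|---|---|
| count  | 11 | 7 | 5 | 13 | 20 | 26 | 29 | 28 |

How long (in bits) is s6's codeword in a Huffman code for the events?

Huffman merges, smallest pair first:
combine s3(5), s2(7) → 12
combine s1(11), 12 → 23
combine s4(13), s5(20) → 33
combine 23, s6(26) → 49
combine s8(28), s7(29) → 57
combine 33, 49 → 82
combine 57, 82 → 139
s6's leaf is at depth 3, giving a 3-bit codeword.

3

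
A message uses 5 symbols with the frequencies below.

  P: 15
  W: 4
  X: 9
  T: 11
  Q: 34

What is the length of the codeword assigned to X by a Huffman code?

4

Repeatedly merge the two smallest:
merge W(4) and X(9): 13
merge T(11) and 13: 24
merge P(15) and 24: 39
merge Q(34) and 39: 73
X sits 4 levels below the root, so its codeword is 4 bits.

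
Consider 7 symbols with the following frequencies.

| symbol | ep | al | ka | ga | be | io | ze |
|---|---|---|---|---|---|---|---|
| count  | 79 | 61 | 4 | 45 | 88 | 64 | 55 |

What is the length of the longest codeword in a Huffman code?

4

Merge the two lowest-weight nodes at each step:
combine ka(4), ga(45) → 49
combine 49, ze(55) → 104
combine al(61), io(64) → 125
combine ep(79), be(88) → 167
combine 104, 125 → 229
combine 167, 229 → 396
The rarest symbols sit at the bottom; the longest codeword is 4 bits.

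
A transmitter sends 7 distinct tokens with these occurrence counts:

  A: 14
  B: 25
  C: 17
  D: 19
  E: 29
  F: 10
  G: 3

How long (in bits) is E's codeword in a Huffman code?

Build the tree from the bottom:
combine G(3), F(10) → 13
combine 13, A(14) → 27
combine C(17), D(19) → 36
combine B(25), 27 → 52
combine E(29), 36 → 65
combine 52, 65 → 117
The subtree containing E is merged 2 times, so code length = 2.

2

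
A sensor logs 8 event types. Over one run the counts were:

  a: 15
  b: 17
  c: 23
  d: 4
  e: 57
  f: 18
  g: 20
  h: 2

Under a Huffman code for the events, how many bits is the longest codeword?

Merge the two lowest-weight nodes at each step:
merge h(2) and d(4): 6
merge 6 and a(15): 21
merge b(17) and f(18): 35
merge g(20) and 21: 41
merge c(23) and 35: 58
merge 41 and e(57): 98
merge 58 and 98: 156
Maximum depth reached is 5.

5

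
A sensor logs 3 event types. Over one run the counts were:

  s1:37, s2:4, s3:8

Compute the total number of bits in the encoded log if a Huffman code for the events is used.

61

Build the Huffman tree bottom-up:
merge s2(4) and s3(8): 12
merge 12 and s1(37): 49
Each symbol's bit-cost is frequency × depth; summing gives 61 bits (equivalently 12 + 49).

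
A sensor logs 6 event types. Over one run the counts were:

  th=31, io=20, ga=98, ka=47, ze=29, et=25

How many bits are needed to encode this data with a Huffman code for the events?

Greedily combine the two least-frequent nodes:
merge io(20) and et(25): 45
merge ze(29) and th(31): 60
merge 45 and ka(47): 92
merge 60 and 92: 152
merge ga(98) and 152: 250
Total encoded bits = sum of merged weights = 45 + 60 + 92 + 152 + 250 = 599.

599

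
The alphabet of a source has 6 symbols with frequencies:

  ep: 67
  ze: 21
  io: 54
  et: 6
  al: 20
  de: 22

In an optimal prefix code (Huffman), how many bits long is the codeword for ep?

2

Repeatedly merge the two smallest:
merge et(6) and al(20): 26
merge ze(21) and de(22): 43
merge 26 and 43: 69
merge io(54) and ep(67): 121
merge 69 and 121: 190
The subtree containing ep is merged 2 times, so code length = 2.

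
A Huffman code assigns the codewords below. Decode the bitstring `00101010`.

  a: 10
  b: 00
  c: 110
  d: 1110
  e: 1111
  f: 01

Read left to right; each codeword is recognised as soon as it completes (prefix code):
  00→b | 10→a | 10→a | 10→a
Decoded message: baaa

baaa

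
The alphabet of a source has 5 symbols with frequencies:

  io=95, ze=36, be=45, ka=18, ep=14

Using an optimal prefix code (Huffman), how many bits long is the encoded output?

421

Build the Huffman tree bottom-up:
combine ep(14), ka(18) → 32
combine 32, ze(36) → 68
combine be(45), 68 → 113
combine io(95), 113 → 208
Total encoded bits = sum of merged weights = 32 + 68 + 113 + 208 = 421.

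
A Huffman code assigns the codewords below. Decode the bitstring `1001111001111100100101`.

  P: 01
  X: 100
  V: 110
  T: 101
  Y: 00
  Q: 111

XQXQVPYT

Read left to right; each codeword is recognised as soon as it completes (prefix code):
  100→X | 111→Q | 100→X | 111→Q | 110→V | 01→P | 00→Y | 101→T
Decoded message: XQXQVPYT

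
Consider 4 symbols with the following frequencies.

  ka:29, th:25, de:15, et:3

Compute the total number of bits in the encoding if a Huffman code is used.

Build the Huffman tree bottom-up:
merge et(3) and de(15): 18
merge 18 and th(25): 43
merge ka(29) and 43: 72
The encoded length is the sum of every internal node's weight: 18 + 43 + 72 = 133 bits.

133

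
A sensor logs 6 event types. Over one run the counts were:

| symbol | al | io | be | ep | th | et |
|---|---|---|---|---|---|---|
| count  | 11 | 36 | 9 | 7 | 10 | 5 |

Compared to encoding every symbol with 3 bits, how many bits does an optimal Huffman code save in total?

60

Fixed-length: 3 bits × 78 symbols = 234 bits.
Huffman merges:
et(5) + ep(7) → 12
be(9) + th(10) → 19
al(11) + 12 → 23
19 + 23 → 42
io(36) + 42 → 78
Huffman total = 12 + 19 + 23 + 42 + 78 = 174 bits.
Saving = 234 − 174 = 60 bits.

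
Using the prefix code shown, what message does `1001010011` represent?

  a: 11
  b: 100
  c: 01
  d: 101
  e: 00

bdea

Read left to right; each codeword is recognised as soon as it completes (prefix code):
  100→b | 101→d | 00→e | 11→a
Decoded message: bdea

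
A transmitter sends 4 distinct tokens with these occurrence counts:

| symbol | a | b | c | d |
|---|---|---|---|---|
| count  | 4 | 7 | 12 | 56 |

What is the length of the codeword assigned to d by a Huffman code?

Build the tree from the bottom:
a(4) + b(7) → 11
11 + c(12) → 23
23 + d(56) → 79
d sits one level below the root: a 1-bit codeword.

1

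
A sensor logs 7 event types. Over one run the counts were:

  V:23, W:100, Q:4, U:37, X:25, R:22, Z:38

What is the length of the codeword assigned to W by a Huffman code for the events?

1

Huffman merges, smallest pair first:
merge Q(4) and R(22): 26
merge V(23) and X(25): 48
merge 26 and U(37): 63
merge Z(38) and 48: 86
merge 63 and 86: 149
merge W(100) and 149: 249
W is merged only at the final step, so code length = 1.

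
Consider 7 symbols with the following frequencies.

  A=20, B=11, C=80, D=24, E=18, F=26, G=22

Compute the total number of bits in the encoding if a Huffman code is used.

Build the Huffman tree bottom-up:
B(11) + E(18) → 29
A(20) + G(22) → 42
D(24) + F(26) → 50
29 + 42 → 71
50 + 71 → 121
C(80) + 121 → 201
Each symbol's bit-cost is frequency × depth; summing gives 514 bits (equivalently 29 + 42 + 50 + 71 + 121 + 201).

514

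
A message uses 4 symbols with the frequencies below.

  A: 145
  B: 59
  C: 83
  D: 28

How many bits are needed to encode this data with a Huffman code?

Merge the two smallest weights repeatedly:
merge D(28) and B(59): 87
merge C(83) and 87: 170
merge A(145) and 170: 315
Total encoded bits = sum of merged weights = 87 + 170 + 315 = 572.

572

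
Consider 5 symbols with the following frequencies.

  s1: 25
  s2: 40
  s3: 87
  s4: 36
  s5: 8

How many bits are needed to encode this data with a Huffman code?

Greedily combine the two least-frequent nodes:
s5(8) + s1(25) → 33
33 + s4(36) → 69
s2(40) + 69 → 109
s3(87) + 109 → 196
Each symbol's bit-cost is frequency × depth; summing gives 407 bits (equivalently 33 + 69 + 109 + 196).

407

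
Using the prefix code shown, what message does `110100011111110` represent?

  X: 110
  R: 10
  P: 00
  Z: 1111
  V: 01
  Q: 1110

XRPZQ

Read left to right; each codeword is recognised as soon as it completes (prefix code):
  110→X | 10→R | 00→P | 1111→Z | 1110→Q
Decoded message: XRPZQ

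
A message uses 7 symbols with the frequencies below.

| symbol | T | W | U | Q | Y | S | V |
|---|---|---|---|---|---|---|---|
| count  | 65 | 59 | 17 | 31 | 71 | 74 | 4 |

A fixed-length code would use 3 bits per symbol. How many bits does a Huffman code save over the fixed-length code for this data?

Fixed-length: 3 bits × 321 symbols = 963 bits.
Huffman merges:
V(4) + U(17) → 21
21 + Q(31) → 52
52 + W(59) → 111
T(65) + Y(71) → 136
S(74) + 111 → 185
136 + 185 → 321
Huffman total = 21 + 52 + 111 + 136 + 185 + 321 = 826 bits.
Saving = 963 − 826 = 137 bits.

137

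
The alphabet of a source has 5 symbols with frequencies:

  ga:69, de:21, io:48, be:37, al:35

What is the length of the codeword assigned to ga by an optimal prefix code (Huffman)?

2

Huffman merges, smallest pair first:
combine de(21), al(35) → 56
combine be(37), io(48) → 85
combine 56, ga(69) → 125
combine 85, 125 → 210
ga sits 2 levels below the root, so its codeword is 2 bits.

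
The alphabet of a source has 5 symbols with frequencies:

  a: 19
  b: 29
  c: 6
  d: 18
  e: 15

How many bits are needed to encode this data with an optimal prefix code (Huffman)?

195

Build the Huffman tree bottom-up:
merge c(6) and e(15): 21
merge d(18) and a(19): 37
merge 21 and b(29): 50
merge 37 and 50: 87
Each symbol's bit-cost is frequency × depth; summing gives 195 bits (equivalently 21 + 37 + 50 + 87).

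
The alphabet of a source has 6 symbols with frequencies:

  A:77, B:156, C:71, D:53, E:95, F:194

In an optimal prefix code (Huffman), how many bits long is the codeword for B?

2

Build the tree from the bottom:
merge D(53) and C(71): 124
merge A(77) and E(95): 172
merge 124 and B(156): 280
merge 172 and F(194): 366
merge 280 and 366: 646
B sits 2 levels below the root, so its codeword is 2 bits.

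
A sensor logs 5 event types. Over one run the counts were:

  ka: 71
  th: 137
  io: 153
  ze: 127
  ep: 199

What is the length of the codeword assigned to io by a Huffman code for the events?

2

Repeatedly merge the two smallest:
merge ka(71) and ze(127): 198
merge th(137) and io(153): 290
merge 198 and ep(199): 397
merge 290 and 397: 687
io sits 2 levels below the root, so its codeword is 2 bits.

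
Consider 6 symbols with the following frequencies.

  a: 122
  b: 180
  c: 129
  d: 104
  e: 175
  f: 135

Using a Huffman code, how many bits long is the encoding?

2180

Build the Huffman tree bottom-up:
d(104) + a(122) → 226
c(129) + f(135) → 264
e(175) + b(180) → 355
226 + 264 → 490
355 + 490 → 845
Total encoded bits = sum of merged weights = 226 + 264 + 355 + 490 + 845 = 2180.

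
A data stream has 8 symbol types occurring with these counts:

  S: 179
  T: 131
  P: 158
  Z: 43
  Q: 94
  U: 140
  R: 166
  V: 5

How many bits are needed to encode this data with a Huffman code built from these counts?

2593

Build the Huffman tree bottom-up:
V(5) + Z(43) → 48
48 + Q(94) → 142
T(131) + U(140) → 271
142 + P(158) → 300
R(166) + S(179) → 345
271 + 300 → 571
345 + 571 → 916
Each symbol's bit-cost is frequency × depth; summing gives 2593 bits (equivalently 48 + 142 + 271 + 300 + 345 + 571 + 916).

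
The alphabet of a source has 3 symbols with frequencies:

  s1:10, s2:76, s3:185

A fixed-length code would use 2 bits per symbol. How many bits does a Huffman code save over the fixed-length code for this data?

185

Fixed-length: 2 bits × 271 symbols = 542 bits.
Huffman merges:
s1(10) + s2(76) → 86
86 + s3(185) → 271
Huffman total = 86 + 271 = 357 bits.
Saving = 542 − 357 = 185 bits.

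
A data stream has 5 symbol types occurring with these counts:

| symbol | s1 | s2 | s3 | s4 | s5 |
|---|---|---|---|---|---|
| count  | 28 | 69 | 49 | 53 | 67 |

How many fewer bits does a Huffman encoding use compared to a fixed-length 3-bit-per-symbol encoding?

Fixed-length: 3 bits × 266 symbols = 798 bits.
Huffman merges:
s1(28) + s3(49) → 77
s4(53) + s5(67) → 120
s2(69) + 77 → 146
120 + 146 → 266
Huffman total = 77 + 120 + 146 + 266 = 609 bits.
Saving = 798 − 609 = 189 bits.

189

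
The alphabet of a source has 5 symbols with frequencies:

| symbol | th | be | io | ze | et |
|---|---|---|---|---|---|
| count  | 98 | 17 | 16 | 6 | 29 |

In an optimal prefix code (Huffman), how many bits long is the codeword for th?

Huffman merges, smallest pair first:
merge ze(6) and io(16): 22
merge be(17) and 22: 39
merge et(29) and 39: 68
merge 68 and th(98): 166
th is a child of the root — depth 1, so its codeword is a single bit.

1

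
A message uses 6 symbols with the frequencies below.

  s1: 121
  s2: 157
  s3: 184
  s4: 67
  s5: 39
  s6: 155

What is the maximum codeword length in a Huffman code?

4

Merge the two lowest-weight nodes at each step:
merge s5(39) and s4(67): 106
merge 106 and s1(121): 227
merge s6(155) and s2(157): 312
merge s3(184) and 227: 411
merge 312 and 411: 723
Maximum depth reached is 4.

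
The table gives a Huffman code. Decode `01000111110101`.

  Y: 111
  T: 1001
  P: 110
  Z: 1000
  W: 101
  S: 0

Read left to right; each codeword is recognised as soon as it completes (prefix code):
  0→S | 1000→Z | 111→Y | 110→P | 101→W
Decoded message: SZYPW

SZYPW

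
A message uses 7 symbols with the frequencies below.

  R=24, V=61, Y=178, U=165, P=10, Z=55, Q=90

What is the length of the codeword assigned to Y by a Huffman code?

2

Build the tree from the bottom:
merge P(10) and R(24): 34
merge 34 and Z(55): 89
merge V(61) and 89: 150
merge Q(90) and 150: 240
merge U(165) and Y(178): 343
merge 240 and 343: 583
Y's leaf is at depth 2, giving a 2-bit codeword.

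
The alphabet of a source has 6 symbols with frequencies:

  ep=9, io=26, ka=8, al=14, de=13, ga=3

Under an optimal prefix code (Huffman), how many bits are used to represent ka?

4

Huffman merges, smallest pair first:
ga(3) + ka(8) → 11
ep(9) + 11 → 20
de(13) + al(14) → 27
20 + io(26) → 46
27 + 46 → 73
ka sits 4 levels below the root, so its codeword is 4 bits.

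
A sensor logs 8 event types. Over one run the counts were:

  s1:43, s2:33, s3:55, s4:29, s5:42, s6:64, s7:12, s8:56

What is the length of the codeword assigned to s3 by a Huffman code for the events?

3

Build the tree from the bottom:
combine s7(12), s4(29) → 41
combine s2(33), 41 → 74
combine s5(42), s1(43) → 85
combine s3(55), s8(56) → 111
combine s6(64), 74 → 138
combine 85, 111 → 196
combine 138, 196 → 334
s3's leaf is at depth 3, giving a 3-bit codeword.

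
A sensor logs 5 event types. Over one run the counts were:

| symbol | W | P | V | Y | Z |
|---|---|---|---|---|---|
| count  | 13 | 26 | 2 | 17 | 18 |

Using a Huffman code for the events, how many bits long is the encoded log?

Merge the two smallest weights repeatedly:
merge V(2) and W(13): 15
merge 15 and Y(17): 32
merge Z(18) and P(26): 44
merge 32 and 44: 76
Each symbol's bit-cost is frequency × depth; summing gives 167 bits (equivalently 15 + 32 + 44 + 76).

167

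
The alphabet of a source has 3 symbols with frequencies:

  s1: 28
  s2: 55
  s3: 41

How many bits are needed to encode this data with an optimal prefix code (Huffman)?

Merge the two smallest weights repeatedly:
combine s1(28), s3(41) → 69
combine s2(55), 69 → 124
Total encoded bits = sum of merged weights = 69 + 124 = 193.

193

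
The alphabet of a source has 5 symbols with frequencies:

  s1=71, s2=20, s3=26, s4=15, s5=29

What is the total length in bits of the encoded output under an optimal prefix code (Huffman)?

341

Build the Huffman tree bottom-up:
s4(15) + s2(20) → 35
s3(26) + s5(29) → 55
35 + 55 → 90
s1(71) + 90 → 161
Total encoded bits = sum of merged weights = 35 + 55 + 90 + 161 = 341.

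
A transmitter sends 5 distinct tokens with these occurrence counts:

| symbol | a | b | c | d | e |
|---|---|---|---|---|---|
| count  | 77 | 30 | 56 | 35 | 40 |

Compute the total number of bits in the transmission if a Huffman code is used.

541

Merge the two smallest weights repeatedly:
b(30) + d(35) → 65
e(40) + c(56) → 96
65 + a(77) → 142
96 + 142 → 238
The encoded length is the sum of every internal node's weight: 65 + 96 + 142 + 238 = 541 bits.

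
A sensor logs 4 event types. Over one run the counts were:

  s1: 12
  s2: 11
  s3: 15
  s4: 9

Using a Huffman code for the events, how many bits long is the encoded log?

Build the Huffman tree bottom-up:
s4(9) + s2(11) → 20
s1(12) + s3(15) → 27
20 + 27 → 47
Total encoded bits = sum of merged weights = 20 + 27 + 47 = 94.

94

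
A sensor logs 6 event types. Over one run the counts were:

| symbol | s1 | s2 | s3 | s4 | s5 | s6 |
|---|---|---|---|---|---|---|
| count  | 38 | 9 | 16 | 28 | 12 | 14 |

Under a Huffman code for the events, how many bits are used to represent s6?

Build the tree from the bottom:
combine s2(9), s5(12) → 21
combine s6(14), s3(16) → 30
combine 21, s4(28) → 49
combine 30, s1(38) → 68
combine 49, 68 → 117
The subtree containing s6 is merged 3 times, so code length = 3.

3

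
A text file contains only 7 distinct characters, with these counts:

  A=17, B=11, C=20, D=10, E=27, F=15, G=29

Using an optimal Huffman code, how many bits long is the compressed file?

Greedily combine the two least-frequent nodes:
merge D(10) and B(11): 21
merge F(15) and A(17): 32
merge C(20) and 21: 41
merge E(27) and G(29): 56
merge 32 and 41: 73
merge 56 and 73: 129
Each symbol's bit-cost is frequency × depth; summing gives 352 bits (equivalently 21 + 32 + 41 + 56 + 73 + 129).

352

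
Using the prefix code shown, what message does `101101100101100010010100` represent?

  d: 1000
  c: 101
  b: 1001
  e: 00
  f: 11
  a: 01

ccbadbae

Read left to right; each codeword is recognised as soon as it completes (prefix code):
  101→c | 101→c | 1001→b | 01→a | 1000→d | 1001→b | 01→a | 00→e
Decoded message: ccbadbae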